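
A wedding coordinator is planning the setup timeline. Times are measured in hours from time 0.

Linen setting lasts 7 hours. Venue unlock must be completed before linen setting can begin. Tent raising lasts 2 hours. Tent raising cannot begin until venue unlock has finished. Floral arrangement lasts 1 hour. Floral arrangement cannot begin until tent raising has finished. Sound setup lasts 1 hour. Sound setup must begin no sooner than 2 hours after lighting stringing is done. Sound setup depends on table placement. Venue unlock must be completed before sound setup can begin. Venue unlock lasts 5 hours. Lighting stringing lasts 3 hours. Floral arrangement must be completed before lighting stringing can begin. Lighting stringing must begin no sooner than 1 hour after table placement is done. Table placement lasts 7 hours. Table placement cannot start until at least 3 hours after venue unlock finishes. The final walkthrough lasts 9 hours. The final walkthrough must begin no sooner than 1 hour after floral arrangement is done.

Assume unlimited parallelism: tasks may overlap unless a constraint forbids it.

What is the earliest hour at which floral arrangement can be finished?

Nothing blocks venue unlock, so it runs from hour 0 to hour 5.
Tent raising cannot begin until venue unlock (finishes hour 5). It runs from hour 5 to 5 + 2 = hour 7.
Floral arrangement cannot begin until tent raising (finishes hour 7). It runs from hour 7 to 7 + 1 = hour 8.

8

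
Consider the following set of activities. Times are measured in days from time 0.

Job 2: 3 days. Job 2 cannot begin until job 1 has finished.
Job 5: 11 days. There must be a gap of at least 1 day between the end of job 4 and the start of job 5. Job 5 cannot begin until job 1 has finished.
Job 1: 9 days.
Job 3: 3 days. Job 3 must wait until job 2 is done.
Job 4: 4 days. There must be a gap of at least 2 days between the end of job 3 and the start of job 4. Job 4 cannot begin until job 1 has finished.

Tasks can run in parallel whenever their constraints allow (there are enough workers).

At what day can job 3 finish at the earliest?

Job 1 can start immediately at day 0; it finishes at day 9.
Job 2 cannot begin until job 1 (finishes day 9). It runs from day 9 to 9 + 3 = day 12.
Job 3 cannot begin until job 2 (finishes day 12). It runs from day 12 to 12 + 3 = day 15.

15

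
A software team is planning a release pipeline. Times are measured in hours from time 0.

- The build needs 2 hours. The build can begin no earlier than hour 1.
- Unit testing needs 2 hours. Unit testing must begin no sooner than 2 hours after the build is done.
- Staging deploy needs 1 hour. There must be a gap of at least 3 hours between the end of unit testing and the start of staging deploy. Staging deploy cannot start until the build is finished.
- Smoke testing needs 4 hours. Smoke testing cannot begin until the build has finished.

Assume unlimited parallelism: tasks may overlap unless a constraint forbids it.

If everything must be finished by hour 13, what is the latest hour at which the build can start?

Staging deploy must finish by hour 13; it takes 1 hour, so it must start by 13 − 1 = hour 12.
Unit testing has to be done before staging deploy (must start by hour 12, minus 3-hour gap → hour 9). That means finishing by hour 9, i.e. starting by 9 − 2 = hour 7.
Smoke testing must finish by hour 13; it takes 4 hours, so it must start by 13 − 4 = hour 9.
The build must finish in time for unit testing (must start by hour 7, minus 2-hour gap → hour 5); staging deploy (must start by hour 12); smoke testing (must start by hour 9). The tightest is hour 5, so the build must start by 5 − 2 = hour 3.

3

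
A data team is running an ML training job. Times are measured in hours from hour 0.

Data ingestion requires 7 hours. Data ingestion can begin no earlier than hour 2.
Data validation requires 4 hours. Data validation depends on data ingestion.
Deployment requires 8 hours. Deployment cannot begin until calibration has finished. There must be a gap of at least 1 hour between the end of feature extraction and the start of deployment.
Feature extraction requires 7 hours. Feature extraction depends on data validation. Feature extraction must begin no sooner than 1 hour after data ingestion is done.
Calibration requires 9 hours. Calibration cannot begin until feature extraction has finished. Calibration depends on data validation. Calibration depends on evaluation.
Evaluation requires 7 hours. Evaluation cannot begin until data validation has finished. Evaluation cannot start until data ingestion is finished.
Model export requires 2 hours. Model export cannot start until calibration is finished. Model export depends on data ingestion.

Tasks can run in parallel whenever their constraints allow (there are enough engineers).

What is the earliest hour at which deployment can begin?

29

After its own release at hour 2, data ingestion can start at hour 2 and finishes at hour 9.
After data ingestion (finishes hour 9), data validation can start at hour 9 and finishes at hour 13.
Evaluation needs all of data validation (finishes hour 13); data ingestion (finishes hour 9). That puts its earliest start at hour 13; it finishes at 13 + 7 = hour 20.
Feature extraction cannot start until data validation (finishes hour 13); data ingestion (finishes hour 9, plus 1-hour gap → hour 10). The controlling bound is hour 13, so feature extraction finishes at 13 + 7 = hour 20.
Calibration needs all of feature extraction (finishes hour 20); data validation (finishes hour 13); evaluation (finishes hour 20). That puts its earliest start at hour 20; it finishes at 20 + 9 = hour 29.
Deployment waits on calibration (finishes hour 29); feature extraction (finishes hour 20, plus 1-hour gap → hour 21). The latest of these is hour 29, which is the earliest deployment can start.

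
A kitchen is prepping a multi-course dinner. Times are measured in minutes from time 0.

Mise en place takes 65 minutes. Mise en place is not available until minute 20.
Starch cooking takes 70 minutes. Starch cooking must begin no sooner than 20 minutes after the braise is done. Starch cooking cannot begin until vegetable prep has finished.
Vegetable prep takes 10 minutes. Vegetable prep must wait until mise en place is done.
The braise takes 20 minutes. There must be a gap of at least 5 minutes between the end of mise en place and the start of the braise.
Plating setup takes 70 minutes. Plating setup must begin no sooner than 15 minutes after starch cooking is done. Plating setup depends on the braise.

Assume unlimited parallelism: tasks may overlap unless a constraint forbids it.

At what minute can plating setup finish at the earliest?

285

Mise en place waits on its own release at minute 20, so it starts at minute 20 and finishes at 20 + 65 = minute 85.
Vegetable prep waits on mise en place (finishes minute 85), so it starts at minute 85 and finishes at 85 + 10 = minute 95.
After mise en place (finishes minute 85, plus 5-minute gap → minute 90), the braise can start at minute 90 and finishes at minute 110.
Starch cooking has to wait for the braise (finishes minute 110, plus 20-minute gap → minute 130); vegetable prep (finishes minute 95). The latest of these is minute 130, so starch cooking runs minute 130 to 130 + 70 = minute 200.
Plating setup needs all of starch cooking (finishes minute 200, plus 15-minute gap → minute 215); the braise (finishes minute 110). That puts its earliest start at minute 215; it finishes at 215 + 70 = minute 285.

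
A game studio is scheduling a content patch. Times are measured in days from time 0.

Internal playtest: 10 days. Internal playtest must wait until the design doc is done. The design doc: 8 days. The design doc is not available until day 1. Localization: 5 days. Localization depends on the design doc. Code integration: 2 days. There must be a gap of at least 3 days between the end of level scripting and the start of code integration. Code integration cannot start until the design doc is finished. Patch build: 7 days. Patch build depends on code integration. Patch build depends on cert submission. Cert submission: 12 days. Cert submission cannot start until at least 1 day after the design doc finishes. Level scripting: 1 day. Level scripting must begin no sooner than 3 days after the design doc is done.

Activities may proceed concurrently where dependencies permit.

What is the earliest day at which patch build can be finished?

After its own release at day 1, the design doc can start at day 1 and finishes at day 9.
Cert submission waits on the design doc (finishes day 9, plus 1-day gap → day 10), so it starts at day 10 and finishes at 10 + 12 = day 22.
After the design doc (finishes day 9, plus 3-day gap → day 12), level scripting can start at day 12 and finishes at day 13.
For code integration: level scripting (finishes day 13, plus 3-day gap → day 16); the design doc (finishes day 9). Taking the maximum gives a start of day 16, and it finishes at 16 + 2 = day 18.
For patch build: code integration (finishes day 18); cert submission (finishes day 22). Taking the maximum gives a start of day 22, and it finishes at 22 + 7 = day 29.

29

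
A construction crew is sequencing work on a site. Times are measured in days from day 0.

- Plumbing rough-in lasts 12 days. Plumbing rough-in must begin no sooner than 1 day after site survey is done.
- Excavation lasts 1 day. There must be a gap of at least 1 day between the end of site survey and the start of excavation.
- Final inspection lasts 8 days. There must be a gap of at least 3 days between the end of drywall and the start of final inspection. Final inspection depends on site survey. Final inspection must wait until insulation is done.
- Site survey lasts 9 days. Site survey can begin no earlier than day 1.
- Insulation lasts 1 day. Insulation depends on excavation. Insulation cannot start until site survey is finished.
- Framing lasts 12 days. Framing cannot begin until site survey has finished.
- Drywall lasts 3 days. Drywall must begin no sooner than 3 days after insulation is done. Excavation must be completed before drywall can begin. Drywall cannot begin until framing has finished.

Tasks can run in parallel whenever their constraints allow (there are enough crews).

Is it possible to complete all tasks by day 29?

No

Site survey cannot begin until its own release at day 1. It runs from day 1 to 1 + 9 = day 10.
After site survey (finishes day 10, plus 1-day gap → day 11), plumbing rough-in can start at day 11 and finishes at day 23.
Framing waits on site survey (finishes day 10), so it starts at day 10 and finishes at 10 + 12 = day 22.
Excavation cannot begin until site survey (finishes day 10, plus 1-day gap → day 11). It runs from day 11 to 11 + 1 = day 12.
For insulation: excavation (finishes day 12); site survey (finishes day 10). Taking the maximum gives a start of day 12, and it finishes at 12 + 1 = day 13.
Drywall needs all of insulation (finishes day 13, plus 3-day gap → day 16); excavation (finishes day 12); framing (finishes day 22). That puts its earliest start at day 22; it finishes at 22 + 3 = day 25.
Final inspection cannot start until drywall (finishes day 25, plus 3-day gap → day 28); site survey (finishes day 10); insulation (finishes day 13). The controlling bound is day 28, so final inspection finishes at 28 + 8 = day 36.
The earliest everything can be done is day 36, which is after the deadline of 29, so it is not possible.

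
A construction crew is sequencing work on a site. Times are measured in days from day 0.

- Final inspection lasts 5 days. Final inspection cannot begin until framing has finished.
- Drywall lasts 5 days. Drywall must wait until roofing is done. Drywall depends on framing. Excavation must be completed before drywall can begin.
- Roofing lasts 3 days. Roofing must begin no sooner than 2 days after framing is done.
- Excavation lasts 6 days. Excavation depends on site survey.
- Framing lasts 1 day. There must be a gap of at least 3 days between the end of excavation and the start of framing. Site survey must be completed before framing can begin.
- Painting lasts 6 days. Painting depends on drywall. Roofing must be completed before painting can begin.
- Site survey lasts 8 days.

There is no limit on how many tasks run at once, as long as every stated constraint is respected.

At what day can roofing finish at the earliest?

23

Nothing blocks site survey, so it runs from day 0 to day 8.
After site survey (finishes day 8), excavation can start at day 8 and finishes at day 14.
For framing: excavation (finishes day 14, plus 3-day gap → day 17); site survey (finishes day 8). Taking the maximum gives a start of day 17, and it finishes at 17 + 1 = day 18.
Roofing waits on framing (finishes day 18, plus 2-day gap → day 20), so it starts at day 20 and finishes at 20 + 3 = day 23.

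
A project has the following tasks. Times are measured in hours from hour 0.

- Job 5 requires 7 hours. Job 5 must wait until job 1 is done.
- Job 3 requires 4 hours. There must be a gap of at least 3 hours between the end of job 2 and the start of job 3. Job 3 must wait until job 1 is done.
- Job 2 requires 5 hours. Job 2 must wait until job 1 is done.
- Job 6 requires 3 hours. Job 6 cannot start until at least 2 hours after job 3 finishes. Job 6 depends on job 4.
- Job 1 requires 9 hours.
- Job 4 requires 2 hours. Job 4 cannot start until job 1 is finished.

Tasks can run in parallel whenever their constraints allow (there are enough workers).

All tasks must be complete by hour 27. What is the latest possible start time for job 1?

1

Job 6 has no dependents, so it just needs to finish by hour 27. Starting by 27 − 3 = hour 24 achieves that.
Job 3 must finish before job 6 (must start by hour 24, minus 2-hour gap → hour 22). With a 4-hour duration, job 3 must start by 22 − 4 = hour 18.
Job 2 has to be done before job 3 (must start by hour 18, minus 3-hour gap → hour 15). That means finishing by hour 15, i.e. starting by 15 − 5 = hour 10.
Job 4 feeds into job 6 (must start by hour 24); so job 4 must finish by hour 24 and therefore start by hour 22.
Nothing follows job 5; the deadline of hour 27 is its only limit. It must start by 27 − 7 = hour 20.
Job 1 feeds job 2 (must start by hour 10); job 3 (must start by hour 18); job 4 (must start by hour 22); job 5 (must start by hour 20). Taking the minimum, job 1 must finish by hour 10 and start by 10 − 9 = hour 1.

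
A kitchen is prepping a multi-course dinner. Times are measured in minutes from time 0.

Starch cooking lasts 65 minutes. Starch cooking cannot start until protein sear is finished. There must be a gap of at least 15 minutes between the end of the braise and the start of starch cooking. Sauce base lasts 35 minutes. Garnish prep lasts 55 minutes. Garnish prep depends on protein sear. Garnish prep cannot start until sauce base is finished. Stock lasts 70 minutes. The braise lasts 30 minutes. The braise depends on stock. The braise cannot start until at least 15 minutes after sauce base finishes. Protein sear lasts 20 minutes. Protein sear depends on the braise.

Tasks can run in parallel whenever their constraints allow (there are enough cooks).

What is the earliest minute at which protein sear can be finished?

Nothing blocks sauce base, so it runs from minute 0 to minute 35.
Stock has no prerequisites, so it starts at minute 0 and finishes at minute 70.
The braise has to wait for stock (finishes minute 70); sauce base (finishes minute 35, plus 15-minute gap → minute 50). The latest of these is minute 70, so the braise runs minute 70 to 70 + 30 = minute 100.
Protein sear waits on the braise (finishes minute 100), so it starts at minute 100 and finishes at 100 + 20 = minute 120.

120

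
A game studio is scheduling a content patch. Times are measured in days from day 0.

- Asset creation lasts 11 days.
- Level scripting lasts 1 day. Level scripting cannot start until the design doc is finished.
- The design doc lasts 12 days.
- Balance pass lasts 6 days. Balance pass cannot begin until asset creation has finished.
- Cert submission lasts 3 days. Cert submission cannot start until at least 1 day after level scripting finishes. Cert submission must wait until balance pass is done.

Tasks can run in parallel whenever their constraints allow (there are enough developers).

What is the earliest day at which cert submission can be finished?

20

Asset creation has no prerequisites, so it starts at day 0 and finishes at day 11.
Balance pass cannot begin until asset creation (finishes day 11). It runs from day 11 to 11 + 6 = day 17.
The design doc can start immediately at day 0; it finishes at day 12.
Level scripting waits on the design doc (finishes day 12), so it starts at day 12 and finishes at 12 + 1 = day 13.
For cert submission: level scripting (finishes day 13, plus 1-day gap → day 14); balance pass (finishes day 17). Taking the maximum gives a start of day 17, and it finishes at 17 + 3 = day 20.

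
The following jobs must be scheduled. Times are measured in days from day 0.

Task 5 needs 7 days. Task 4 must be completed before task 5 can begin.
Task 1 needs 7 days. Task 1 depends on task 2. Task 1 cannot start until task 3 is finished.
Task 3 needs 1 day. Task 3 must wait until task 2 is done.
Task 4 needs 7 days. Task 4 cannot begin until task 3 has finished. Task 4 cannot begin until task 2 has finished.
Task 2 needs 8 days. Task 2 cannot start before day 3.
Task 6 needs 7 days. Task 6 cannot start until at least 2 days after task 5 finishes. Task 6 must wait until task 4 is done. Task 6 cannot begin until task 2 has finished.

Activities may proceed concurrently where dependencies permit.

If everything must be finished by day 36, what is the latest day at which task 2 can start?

Task 1 has no dependents, so it just needs to finish by day 36. Starting by 36 − 7 = day 29 achieves that.
Task 6 must finish by day 36; it takes 7 days, so it must start by 36 − 7 = day 29.
Task 5 must finish before task 6 (must start by day 29, minus 2-day gap → day 27). With a 7-day duration, task 5 must start by 27 − 7 = day 20.
Task 4 has several dependents: task 5 (must start by day 20); task 6 (must start by day 29). The earliest of those limits is day 20, so task 4 must start by 20 − 7 = day 13.
Task 3 must finish in time for task 1 (must start by day 29); task 4 (must start by day 13). The tightest is day 13, so task 3 must start by 13 − 1 = day 12.
Task 2 has several dependents: task 1 (must start by day 29); task 3 (must start by day 12); task 4 (must start by day 13); task 6 (must start by day 29). The earliest of those limits is day 12, so task 2 must start by 12 − 8 = day 4.

4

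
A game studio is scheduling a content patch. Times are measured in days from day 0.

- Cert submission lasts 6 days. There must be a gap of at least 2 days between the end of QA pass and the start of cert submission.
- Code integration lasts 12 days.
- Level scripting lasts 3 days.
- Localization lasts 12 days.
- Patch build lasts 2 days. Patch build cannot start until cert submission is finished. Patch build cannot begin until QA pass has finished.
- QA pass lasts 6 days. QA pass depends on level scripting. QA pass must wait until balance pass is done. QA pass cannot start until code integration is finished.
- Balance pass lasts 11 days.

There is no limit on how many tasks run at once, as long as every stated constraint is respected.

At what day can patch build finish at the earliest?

Balance pass can start immediately at day 0; it finishes at day 11.
Nothing blocks code integration, so it runs from day 0 to day 12.
Level scripting can start immediately at day 0; it finishes at day 3.
QA pass needs all of level scripting (finishes day 3); balance pass (finishes day 11); code integration (finishes day 12). That puts its earliest start at day 12; it finishes at 12 + 6 = day 18.
Cert submission cannot begin until QA pass (finishes day 18, plus 2-day gap → day 20). It runs from day 20 to 20 + 6 = day 26.
Patch build needs all of cert submission (finishes day 26); QA pass (finishes day 18). That puts its earliest start at day 26; it finishes at 26 + 2 = day 28.

28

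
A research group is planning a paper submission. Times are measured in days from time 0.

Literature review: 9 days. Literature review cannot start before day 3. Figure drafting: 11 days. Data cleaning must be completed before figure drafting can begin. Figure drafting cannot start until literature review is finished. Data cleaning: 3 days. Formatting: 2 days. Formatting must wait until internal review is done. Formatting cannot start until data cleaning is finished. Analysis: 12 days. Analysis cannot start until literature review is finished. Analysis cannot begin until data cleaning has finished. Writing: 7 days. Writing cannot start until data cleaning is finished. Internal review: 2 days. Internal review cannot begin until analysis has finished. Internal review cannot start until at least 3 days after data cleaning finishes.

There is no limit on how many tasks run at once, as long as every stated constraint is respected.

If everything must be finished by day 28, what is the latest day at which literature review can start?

Nothing follows formatting; the deadline of day 28 is its only limit. It must start by 28 − 2 = day 26.
Internal review must finish before formatting (must start by day 26). With a 2-day duration, internal review must start by 26 − 2 = day 24.
Analysis has to be done before internal review (must start by day 24). That means finishing by day 24, i.e. starting by 24 − 12 = day 12.
To finish by day 28, figure drafting (duration 11) must start no later than day 17.
Literature review has several dependents: analysis (must start by day 12); figure drafting (must start by day 17). The earliest of those limits is day 12, so literature review must start by 12 − 9 = day 3.

3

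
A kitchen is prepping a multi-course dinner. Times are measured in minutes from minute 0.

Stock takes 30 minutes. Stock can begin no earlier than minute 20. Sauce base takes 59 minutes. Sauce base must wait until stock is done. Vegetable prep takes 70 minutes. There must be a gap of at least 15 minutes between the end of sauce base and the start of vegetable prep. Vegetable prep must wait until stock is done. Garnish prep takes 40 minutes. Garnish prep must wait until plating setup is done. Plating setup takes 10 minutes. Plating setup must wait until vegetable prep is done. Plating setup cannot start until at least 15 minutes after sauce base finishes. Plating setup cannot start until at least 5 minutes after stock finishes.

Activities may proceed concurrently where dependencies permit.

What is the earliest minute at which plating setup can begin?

194

Stock cannot begin until its own release at minute 20. It runs from minute 20 to 20 + 30 = minute 50.
Sauce base cannot begin until stock (finishes minute 50). It runs from minute 50 to 50 + 59 = minute 109.
Vegetable prep cannot start until sauce base (finishes minute 109, plus 15-minute gap → minute 124); stock (finishes minute 50). The controlling bound is minute 124, so vegetable prep finishes at 124 + 70 = minute 194.
Plating setup waits on vegetable prep (finishes minute 194); sauce base (finishes minute 109, plus 15-minute gap → minute 124); stock (finishes minute 50, plus 5-minute gap → minute 55). The latest of these is minute 194, which is the earliest plating setup can start.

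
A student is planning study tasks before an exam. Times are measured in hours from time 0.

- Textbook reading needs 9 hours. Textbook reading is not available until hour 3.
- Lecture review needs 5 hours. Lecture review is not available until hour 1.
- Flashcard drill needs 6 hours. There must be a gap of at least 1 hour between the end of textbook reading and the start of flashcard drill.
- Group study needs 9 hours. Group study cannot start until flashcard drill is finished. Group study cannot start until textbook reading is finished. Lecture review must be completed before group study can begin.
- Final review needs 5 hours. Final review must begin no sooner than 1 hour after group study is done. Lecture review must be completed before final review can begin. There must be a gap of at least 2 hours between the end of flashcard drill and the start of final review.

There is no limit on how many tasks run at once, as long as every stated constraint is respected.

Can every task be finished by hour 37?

Yes

Lecture review cannot begin until its own release at hour 1. It runs from hour 1 to 1 + 5 = hour 6.
Textbook reading waits on its own release at hour 3, so it starts at hour 3 and finishes at 3 + 9 = hour 12.
After textbook reading (finishes hour 12, plus 1-hour gap → hour 13), flashcard drill can start at hour 13 and finishes at hour 19.
Group study has to wait for flashcard drill (finishes hour 19); textbook reading (finishes hour 12); lecture review (finishes hour 6). The latest of these is hour 19, so group study runs hour 19 to 19 + 9 = hour 28.
For final review: group study (finishes hour 28, plus 1-hour gap → hour 29); lecture review (finishes hour 6); flashcard drill (finishes hour 19, plus 2-hour gap → hour 21). Taking the maximum gives a start of hour 29, and it finishes at 29 + 5 = hour 34.
Every task is finished by hour 34, which is no later than the deadline of 37, so the schedule is feasible.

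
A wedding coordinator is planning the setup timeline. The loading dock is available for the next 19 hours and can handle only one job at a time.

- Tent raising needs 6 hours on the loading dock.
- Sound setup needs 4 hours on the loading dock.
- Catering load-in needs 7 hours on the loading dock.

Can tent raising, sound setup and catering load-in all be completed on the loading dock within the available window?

Running back to back, the jobs need 6 + 4 + 7 = 17 hours on the loading dock.
Since 17 ≤ 19, they fit within the window.

Yes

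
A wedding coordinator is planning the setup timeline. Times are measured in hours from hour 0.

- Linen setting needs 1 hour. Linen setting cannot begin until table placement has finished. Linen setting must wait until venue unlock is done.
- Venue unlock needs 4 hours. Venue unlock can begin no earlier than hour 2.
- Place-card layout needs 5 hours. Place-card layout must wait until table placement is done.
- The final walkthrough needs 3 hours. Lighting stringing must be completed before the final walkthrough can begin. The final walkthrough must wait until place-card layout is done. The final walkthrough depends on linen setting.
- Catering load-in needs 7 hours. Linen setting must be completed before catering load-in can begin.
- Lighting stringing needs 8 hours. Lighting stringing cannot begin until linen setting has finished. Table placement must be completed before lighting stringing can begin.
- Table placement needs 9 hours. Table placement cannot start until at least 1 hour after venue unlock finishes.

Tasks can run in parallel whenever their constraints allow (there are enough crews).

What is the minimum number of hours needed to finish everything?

After its own release at hour 2, venue unlock can start at hour 2 and finishes at hour 6.
Table placement cannot begin until venue unlock (finishes hour 6, plus 1-hour gap → hour 7). It runs from hour 7 to 7 + 9 = hour 16.
Place-card layout cannot begin until table placement (finishes hour 16). It runs from hour 16 to 16 + 5 = hour 21.
Linen setting cannot start until table placement (finishes hour 16); venue unlock (finishes hour 6). The controlling bound is hour 16, so linen setting finishes at 16 + 1 = hour 17.
Catering load-in waits on linen setting (finishes hour 17), so it starts at hour 17 and finishes at 17 + 7 = hour 24.
Lighting stringing cannot start until linen setting (finishes hour 17); table placement (finishes hour 16). The controlling bound is hour 17, so lighting stringing finishes at 17 + 8 = hour 25.
The final walkthrough needs all of lighting stringing (finishes hour 25); place-card layout (finishes hour 21); linen setting (finishes hour 17). That puts its earliest start at hour 25; it finishes at 25 + 3 = hour 28.
All tasks are finished once the last one completes. Finish times: Venue unlock at 6, Table placement at 16, Linen setting at 17, Lighting stringing at 25, Catering load-in at 24, Place-card layout at 21, The final walkthrough at 28. The latest is hour 28.

28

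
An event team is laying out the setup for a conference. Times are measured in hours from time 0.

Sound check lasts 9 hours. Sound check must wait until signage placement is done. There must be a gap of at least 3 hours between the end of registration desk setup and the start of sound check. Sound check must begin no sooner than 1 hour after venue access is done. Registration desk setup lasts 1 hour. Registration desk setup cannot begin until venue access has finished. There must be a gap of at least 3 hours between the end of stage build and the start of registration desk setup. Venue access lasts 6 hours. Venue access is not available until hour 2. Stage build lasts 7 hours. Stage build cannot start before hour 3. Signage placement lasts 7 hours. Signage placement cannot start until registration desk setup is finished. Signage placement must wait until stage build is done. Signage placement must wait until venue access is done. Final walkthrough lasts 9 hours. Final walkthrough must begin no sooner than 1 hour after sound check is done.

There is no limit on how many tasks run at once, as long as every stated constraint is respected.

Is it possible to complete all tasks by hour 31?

Stage build waits on its own release at hour 3, so it starts at hour 3 and finishes at 3 + 7 = hour 10.
Venue access waits on its own release at hour 2, so it starts at hour 2 and finishes at 2 + 6 = hour 8.
Registration desk setup has to wait for venue access (finishes hour 8); stage build (finishes hour 10, plus 3-hour gap → hour 13). The latest of these is hour 13, so registration desk setup runs hour 13 to 13 + 1 = hour 14.
Signage placement cannot start until registration desk setup (finishes hour 14); stage build (finishes hour 10); venue access (finishes hour 8). The controlling bound is hour 14, so signage placement finishes at 14 + 7 = hour 21.
Sound check has to wait for signage placement (finishes hour 21); registration desk setup (finishes hour 14, plus 3-hour gap → hour 17); venue access (finishes hour 8, plus 1-hour gap → hour 9). The latest of these is hour 21, so sound check runs hour 21 to 21 + 9 = hour 30.
Final walkthrough cannot begin until sound check (finishes hour 30, plus 1-hour gap → hour 31). It runs from hour 31 to 31 + 9 = hour 40.
The earliest everything can be done is hour 40, which is after the deadline of 31, so it is not possible.

No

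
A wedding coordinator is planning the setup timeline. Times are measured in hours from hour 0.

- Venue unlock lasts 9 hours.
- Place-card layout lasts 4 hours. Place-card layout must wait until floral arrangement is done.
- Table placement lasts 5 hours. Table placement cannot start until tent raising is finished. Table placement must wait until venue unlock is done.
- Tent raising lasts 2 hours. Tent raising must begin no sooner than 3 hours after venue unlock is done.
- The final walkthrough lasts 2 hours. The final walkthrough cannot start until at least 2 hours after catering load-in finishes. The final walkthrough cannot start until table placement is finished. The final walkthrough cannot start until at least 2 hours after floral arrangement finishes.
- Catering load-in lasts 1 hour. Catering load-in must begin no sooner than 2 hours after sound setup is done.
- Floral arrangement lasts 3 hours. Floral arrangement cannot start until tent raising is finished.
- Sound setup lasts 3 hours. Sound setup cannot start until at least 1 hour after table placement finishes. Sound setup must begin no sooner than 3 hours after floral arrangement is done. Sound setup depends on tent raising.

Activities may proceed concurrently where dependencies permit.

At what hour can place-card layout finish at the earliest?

21

Nothing blocks venue unlock, so it runs from hour 0 to hour 9.
Tent raising cannot begin until venue unlock (finishes hour 9, plus 3-hour gap → hour 12). It runs from hour 12 to 12 + 2 = hour 14.
After tent raising (finishes hour 14), floral arrangement can start at hour 14 and finishes at hour 17.
Place-card layout waits on floral arrangement (finishes hour 17), so it starts at hour 17 and finishes at 17 + 4 = hour 21.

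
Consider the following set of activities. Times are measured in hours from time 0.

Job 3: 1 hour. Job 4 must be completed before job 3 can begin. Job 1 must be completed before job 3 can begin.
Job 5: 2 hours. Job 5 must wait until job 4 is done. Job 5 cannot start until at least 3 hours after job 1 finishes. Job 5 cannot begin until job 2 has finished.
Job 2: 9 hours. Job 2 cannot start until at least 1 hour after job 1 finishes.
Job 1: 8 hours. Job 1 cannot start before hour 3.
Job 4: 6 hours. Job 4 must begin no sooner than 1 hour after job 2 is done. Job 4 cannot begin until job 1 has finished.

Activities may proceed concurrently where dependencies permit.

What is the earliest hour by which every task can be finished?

30

Job 1 cannot begin until its own release at hour 3. It runs from hour 3 to 3 + 8 = hour 11.
Job 2 waits on job 1 (finishes hour 11, plus 1-hour gap → hour 12), so it starts at hour 12 and finishes at 12 + 9 = hour 21.
Job 4 cannot start until job 2 (finishes hour 21, plus 1-hour gap → hour 22); job 1 (finishes hour 11). The controlling bound is hour 22, so job 4 finishes at 22 + 6 = hour 28.
For job 5: job 4 (finishes hour 28); job 1 (finishes hour 11, plus 3-hour gap → hour 14); job 2 (finishes hour 21). Taking the maximum gives a start of hour 28, and it finishes at 28 + 2 = hour 30.
Job 3 has to wait for job 4 (finishes hour 28); job 1 (finishes hour 11). The latest of these is hour 28, so job 3 runs hour 28 to 28 + 1 = hour 29.
All tasks are finished once the last one completes. Finish times: Job 1 at 11, Job 2 at 21, Job 3 at 29, Job 4 at 28, Job 5 at 30. The latest is hour 30.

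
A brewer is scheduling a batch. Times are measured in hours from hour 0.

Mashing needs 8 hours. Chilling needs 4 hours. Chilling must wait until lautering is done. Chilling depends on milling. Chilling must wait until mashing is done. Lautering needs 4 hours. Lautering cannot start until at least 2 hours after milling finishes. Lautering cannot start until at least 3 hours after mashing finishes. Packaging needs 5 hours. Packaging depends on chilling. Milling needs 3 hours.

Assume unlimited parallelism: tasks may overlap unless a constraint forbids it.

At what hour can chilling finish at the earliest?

Nothing blocks mashing, so it runs from hour 0 to hour 8.
Milling has no prerequisites, so it starts at hour 0 and finishes at hour 3.
Lautering cannot start until milling (finishes hour 3, plus 2-hour gap → hour 5); mashing (finishes hour 8, plus 3-hour gap → hour 11). The controlling bound is hour 11, so lautering finishes at 11 + 4 = hour 15.
For chilling: lautering (finishes hour 15); milling (finishes hour 3); mashing (finishes hour 8). Taking the maximum gives a start of hour 15, and it finishes at 15 + 4 = hour 19.

19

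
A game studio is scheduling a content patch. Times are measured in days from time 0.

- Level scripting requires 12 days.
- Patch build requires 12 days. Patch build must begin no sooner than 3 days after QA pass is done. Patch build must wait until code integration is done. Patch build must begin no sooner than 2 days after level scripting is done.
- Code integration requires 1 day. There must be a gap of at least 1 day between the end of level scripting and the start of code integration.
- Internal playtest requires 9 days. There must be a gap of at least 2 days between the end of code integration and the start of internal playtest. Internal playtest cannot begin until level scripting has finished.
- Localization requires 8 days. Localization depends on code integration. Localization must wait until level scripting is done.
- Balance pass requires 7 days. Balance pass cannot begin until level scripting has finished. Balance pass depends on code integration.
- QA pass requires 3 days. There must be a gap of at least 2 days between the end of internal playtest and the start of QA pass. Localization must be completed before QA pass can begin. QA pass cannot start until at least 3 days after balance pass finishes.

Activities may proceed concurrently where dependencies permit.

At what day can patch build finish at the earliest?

Level scripting has no prerequisites, so it starts at day 0 and finishes at day 12.
After level scripting (finishes day 12, plus 1-day gap → day 13), code integration can start at day 13 and finishes at day 14.
For localization: code integration (finishes day 14); level scripting (finishes day 12). Taking the maximum gives a start of day 14, and it finishes at 14 + 8 = day 22.
Balance pass cannot start until level scripting (finishes day 12); code integration (finishes day 14). The controlling bound is day 14, so balance pass finishes at 14 + 7 = day 21.
Internal playtest needs all of code integration (finishes day 14, plus 2-day gap → day 16); level scripting (finishes day 12). That puts its earliest start at day 16; it finishes at 16 + 9 = day 25.
QA pass cannot start until internal playtest (finishes day 25, plus 2-day gap → day 27); localization (finishes day 22); balance pass (finishes day 21, plus 3-day gap → day 24). The controlling bound is day 27, so QA pass finishes at 27 + 3 = day 30.
Patch build cannot start until QA pass (finishes day 30, plus 3-day gap → day 33); code integration (finishes day 14); level scripting (finishes day 12, plus 2-day gap → day 14). The controlling bound is day 33, so patch build finishes at 33 + 12 = day 45.

45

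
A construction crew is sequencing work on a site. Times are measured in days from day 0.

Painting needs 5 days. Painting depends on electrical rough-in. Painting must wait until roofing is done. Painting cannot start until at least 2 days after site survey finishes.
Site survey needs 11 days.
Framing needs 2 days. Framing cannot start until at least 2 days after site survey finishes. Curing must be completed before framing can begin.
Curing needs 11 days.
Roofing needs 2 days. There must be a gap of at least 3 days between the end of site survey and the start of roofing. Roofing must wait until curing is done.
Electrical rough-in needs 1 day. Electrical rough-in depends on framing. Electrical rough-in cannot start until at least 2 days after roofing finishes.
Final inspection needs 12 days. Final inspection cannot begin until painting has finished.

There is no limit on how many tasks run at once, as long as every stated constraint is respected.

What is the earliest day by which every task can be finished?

36

Nothing blocks curing, so it runs from day 0 to day 11.
Site survey can start immediately at day 0; it finishes at day 11.
Roofing needs all of site survey (finishes day 11, plus 3-day gap → day 14); curing (finishes day 11). That puts its earliest start at day 14; it finishes at 14 + 2 = day 16.
For framing: site survey (finishes day 11, plus 2-day gap → day 13); curing (finishes day 11). Taking the maximum gives a start of day 13, and it finishes at 13 + 2 = day 15.
Electrical rough-in cannot start until framing (finishes day 15); roofing (finishes day 16, plus 2-day gap → day 18). The controlling bound is day 18, so electrical rough-in finishes at 18 + 1 = day 19.
For painting: electrical rough-in (finishes day 19); roofing (finishes day 16); site survey (finishes day 11, plus 2-day gap → day 13). Taking the maximum gives a start of day 19, and it finishes at 19 + 5 = day 24.
Final inspection waits on painting (finishes day 24), so it starts at day 24 and finishes at 24 + 12 = day 36.
All tasks are finished once the last one completes. Finish times: Site survey at 11, Curing at 11, Framing at 15, Roofing at 16, Electrical rough-in at 19, Painting at 24, Final inspection at 36. The latest is day 36.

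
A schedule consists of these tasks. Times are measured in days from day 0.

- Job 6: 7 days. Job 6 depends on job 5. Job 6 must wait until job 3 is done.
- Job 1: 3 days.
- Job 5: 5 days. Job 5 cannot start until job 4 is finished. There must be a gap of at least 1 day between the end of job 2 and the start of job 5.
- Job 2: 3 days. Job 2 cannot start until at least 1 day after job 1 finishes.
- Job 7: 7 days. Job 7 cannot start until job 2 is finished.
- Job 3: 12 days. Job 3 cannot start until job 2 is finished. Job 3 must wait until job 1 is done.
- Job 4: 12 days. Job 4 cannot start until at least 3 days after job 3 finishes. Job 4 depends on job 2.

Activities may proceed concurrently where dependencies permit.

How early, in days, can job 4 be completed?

34

Nothing blocks job 1, so it runs from day 0 to day 3.
Job 2 waits on job 1 (finishes day 3, plus 1-day gap → day 4), so it starts at day 4 and finishes at 4 + 3 = day 7.
Job 3 needs all of job 2 (finishes day 7); job 1 (finishes day 3). That puts its earliest start at day 7; it finishes at 7 + 12 = day 19.
Job 4 has to wait for job 3 (finishes day 19, plus 3-day gap → day 22); job 2 (finishes day 7). The latest of these is day 22, so job 4 runs day 22 to 22 + 12 = day 34.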